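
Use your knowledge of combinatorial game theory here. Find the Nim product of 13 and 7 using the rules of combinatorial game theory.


Nim multiplication is bilinear over XOR: (u XOR v) * w = (u*w) XOR (v*w).
So we split each operand into its bit components and XOR the pairwise Nim products.
13 = 1 + 4 + 8 (as XOR of powers of 2).
7 = 1 + 2 + 4 (as XOR of powers of 2).
Using the standard Nim-product table on single bits:
  2*2 = 3,   2*4 = 8,   2*8 = 12,
  4*4 = 6,   4*8 = 11,  8*8 = 13,
and  1*x = x (identity), k*l = l*k (commutative).
Pairwise Nim products:
  1 * 1 = 1
  1 * 2 = 2
  1 * 4 = 4
  4 * 1 = 4
  4 * 2 = 8
  4 * 4 = 6
  8 * 1 = 8
  8 * 2 = 12
  8 * 4 = 11
XOR them: 1 XOR 2 XOR 4 XOR 4 XOR 8 XOR 6 XOR 8 XOR 12 XOR 11 = 2.
Result: 13 * 7 = 2 (in Nim).

2


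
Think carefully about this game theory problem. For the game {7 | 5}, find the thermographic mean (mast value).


Game = {7 | 5}, a switch {a | b} with numbers a > b.
Its thermograph has left wall a - t and right wall b + t, which meet at t = (a - b)/2, where both equal (a + b)/2. So the mast (mean value) is at (a + b)/2.
Mean = (7 + (5))/2 = 12/2 = 6

6


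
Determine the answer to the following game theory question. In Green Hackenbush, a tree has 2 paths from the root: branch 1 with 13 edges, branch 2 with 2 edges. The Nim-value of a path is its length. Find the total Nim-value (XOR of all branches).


The tree has 2 branches from the ground vertex.
In Green Hackenbush, the Nim-value of a simple path of length k is k.
Branch 1: length 13, Nim-value = 13
Branch 2: length 2, Nim-value = 2
Total Nim-value = XOR of all branch values:
0 XOR 13 = 13
13 XOR 2 = 15
Nim-value of the tree = 15

15


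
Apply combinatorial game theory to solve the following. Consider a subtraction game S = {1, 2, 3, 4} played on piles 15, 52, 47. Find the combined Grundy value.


Subtraction set: {1, 2, 3, 4}
For this subtraction set, G(n) = n mod 5 (period = max + 1 = 5).
Pile 1 (size 15): G(15) = 15 mod 5 = 0
Pile 2 (size 52): G(52) = 52 mod 5 = 2
Pile 3 (size 47): G(47) = 47 mod 5 = 2
Total Grundy value = XOR of all: 0 XOR 2 XOR 2 = 0

0


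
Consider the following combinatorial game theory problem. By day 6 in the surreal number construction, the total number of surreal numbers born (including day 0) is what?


Day 0: {|} = 0 is born. Count = 1.
Day n: the number of surreal numbers born by day n is 2^(n+1) - 1.
By day 0: 2^1 - 1 = 1
By day 1: 2^2 - 1 = 3
By day 2: 2^3 - 1 = 7
By day 3: 2^4 - 1 = 15
By day 4: 2^5 - 1 = 31
By day 5: 2^6 - 1 = 63
By day 6: 2^7 - 1 = 127
By day 6: 127 surreal numbers.

127


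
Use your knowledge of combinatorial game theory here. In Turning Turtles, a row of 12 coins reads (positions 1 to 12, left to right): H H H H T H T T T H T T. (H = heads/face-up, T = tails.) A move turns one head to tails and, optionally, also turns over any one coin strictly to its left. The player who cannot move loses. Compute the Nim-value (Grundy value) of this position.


Coins: H H H H T H T T T H T T
Key fact: a single head at position k behaves exactly like a Nim heap of size k (turning it to T and optionally flipping a coin at j < k corresponds to moving the heap from k to j, or to 0), and heads combine as a disjunctive sum (two heads at the same place would cancel, matching j XOR j = 0). So the Nim-value is the XOR of the 1-indexed positions of the heads.
Face-up positions (1-indexed): [1, 2, 3, 4, 6, 10]
XOR 0 with 1: 0 XOR 1 = 1
XOR 1 with 2: 1 XOR 2 = 3
XOR 3 with 3: 3 XOR 3 = 0
XOR 0 with 4: 0 XOR 4 = 4
XOR 4 with 6: 4 XOR 6 = 2
XOR 2 with 10: 2 XOR 10 = 8
Nim-value = 8

8


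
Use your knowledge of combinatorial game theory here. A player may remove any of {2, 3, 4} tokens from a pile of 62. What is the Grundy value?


The subtraction set is S = {2, 3, 4}.
G(k) = mex{ G(k - s) : s in S, s <= k }. We compute iteratively: G(0) = 0.
G(1) = mex({}) = 0
G(2) = mex({0}) = 1
G(3) = mex({0}) = 1
G(4) = mex({0, 1}) = 2
G(5) = mex({0, 1}) = 2
G(6) = mex({1, 2}) = 0
G(7) = mex({1, 2}) = 0
G(8) = mex({0, 2}) = 1
G(9) = mex({0, 2}) = 1
Observe that G(6)..G(9) = 0, 0, 1, 1 repeats G(0)..G(3) = 0, 0, 1, 1.
For k >= max(S) = 4, G(k) is determined by the previous 4 values G(k-4)..G(k-1); a window of 4 consecutive values has recurred shifted by 6, so by induction G(k + 6) = G(k) for all k >= 0: the sequence is periodic from the start with period 6.
One period: G(0..5) = 0, 0, 1, 1, 2, 2.
62 mod 6 = 2, so G(62) = G(2) = 1.

1


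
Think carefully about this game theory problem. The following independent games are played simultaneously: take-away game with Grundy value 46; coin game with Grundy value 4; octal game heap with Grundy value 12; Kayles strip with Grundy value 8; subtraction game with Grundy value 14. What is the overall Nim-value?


By the Sprague-Grundy theorem, the Grundy value of a sum of games is the XOR of individual Grundy values.
take-away game: Grundy value = 46. Running XOR: 0 XOR 46 = 46
coin game: Grundy value = 4. Running XOR: 46 XOR 4 = 42
octal game heap: Grundy value = 12. Running XOR: 42 XOR 12 = 38
Kayles strip: Grundy value = 8. Running XOR: 38 XOR 8 = 46
subtraction game: Grundy value = 14. Running XOR: 46 XOR 14 = 32
The combined Grundy value is 32.

32


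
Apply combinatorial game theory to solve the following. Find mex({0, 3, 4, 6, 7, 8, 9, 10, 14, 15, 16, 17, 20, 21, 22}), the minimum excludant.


Set = {0, 3, 4, 6, 7, 8, 9, 10, 14, 15, 16, 17, 20, 21, 22}
0 is in the set.
1 is NOT in the set. This is the mex.
mex = 1

1


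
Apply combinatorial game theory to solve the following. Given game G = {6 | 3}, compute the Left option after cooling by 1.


Original game: {6 | 3} (a switch {a | b} with a > b).
Cooling by t (for t below the temperature (a - b)/2 = 3/2) taxes each move by t: {a | b} cooled by t is {a - t | b + t}.
Cooling amount: t = 1
Cooled Left option: 6 - 1 = 5
Cooled Right option: 3 + 1 = 4
Cooled game: {5 | 4}
Left option = 5

5


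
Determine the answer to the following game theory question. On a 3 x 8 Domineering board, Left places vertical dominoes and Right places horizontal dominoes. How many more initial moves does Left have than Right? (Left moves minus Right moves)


Board is 3 x 8 (rows x cols).
Left (vertical) placements: (rows-1) * cols = 2 * 8 = 16
Right (horizontal) placements: rows * (cols-1) = 3 * 7 = 21
Advantage = Left - Right = 16 - 21 = -5

-5


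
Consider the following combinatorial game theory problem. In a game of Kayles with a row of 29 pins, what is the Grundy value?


Kayles: a move removes 1 or 2 adjacent pins from a contiguous row.
Removing pins from a row of k leaves two independent rows (a, b) with a + b = k - 1 (one pin) or a + b = k - 2 (two pins); an end removal gives a = 0.
By Sprague-Grundy, G(k) = mex{ G(a) XOR G(b) } over all these splits. G(0) = 0.
G(1): splits (0,0):0^0=0 -> mex({0}) = 1
G(2): splits (0,1):0^1=1 (0,0):0^0=0 -> mex({0, 1}) = 2
G(3): splits (0,2):0^2=2 (1,1):1^1=0 (0,1):0^1=1 -> mex({0, 1, 2}) = 3
G(4): splits (0,3):0^3=3 (1,2):1^2=3 (0,2):0^2=2 (1,1):1^1=0 -> mex({0, 2, 3}) = 1
G(5): splits (0,4):0^1=1 (1,3):1^3=2 (2,2):2^2=0 (0,3):0^3=3 (1,2):1^2=3 -> mex({0, 1, 2, 3}) = 4
G(6) = mex({0, 1, 2, 4}) = 3
G(7) = mex({0, 1, 3, 4, 5}) = 2
G(8) = mex({0, 2, 3, 5, 6}) = 1
G(9) = mex({0, 1, 2, 3, 6, 7}) = 4
G(10) = mex({0, 1, 3, 4, 5, 7}) = 2
G(11) = mex({0, 1, 2, 3, 4, 5}) = 6
G(12) = mex({0, 1, 2, 3, 5, 6, 7}) = 4
G(13) = mex({0, 2, 3, 4, 6, 7}) = 1
G(14) = mex({0, 1, 4, 5, 6, 7}) = 2
G(15) = mex({0, 1, 2, 3, 4, 5, 6}) = 7
G(16) = mex({0, 2, 3, 5, 6, 7}) = 1
G(17) = mex({0, 1, 2, 3, 5, 6, 7}) = 4
G(18) = mex({0, 1, 2, 4, 5, 6}) = 3
G(19) = mex({0, 1, 3, 4, 5, 7}) = 2
G(20) = mex({0, 2, 3, 4, 5, 6, 7}) = 1
G(21) = mex({0, 1, 2, 3, 5, 6, 7}) = 4
G(22) = mex({0, 1, 2, 3, 4, 5, 7}) = 6
G(23) = mex({0, 1, 2, 3, 4, 5, 6}) = 7
G(24) = mex({0, 1, 2, 3, 5, 6, 7}) = 4
G(25) = mex({0, 2, 3, 4, 6, 7}) = 1
G(26) = mex({0, 1, 3, 4, 5, 6, 7}) = 2
G(27) = mex({0, 1, 2, 3, 4, 5, 6, 7}) = 8
G(28) = mex({0, 1, 2, 3, 4, 6, 7, 8}) = 5
G(29) = mex({0, 1, 2, 3, 5, 6, 7, 8, 9}) = 4
Therefore G(29) = 4.

4


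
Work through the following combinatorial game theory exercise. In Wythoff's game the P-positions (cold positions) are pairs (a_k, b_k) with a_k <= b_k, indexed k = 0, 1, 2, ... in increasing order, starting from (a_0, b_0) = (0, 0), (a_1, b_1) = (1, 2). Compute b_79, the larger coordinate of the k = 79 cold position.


By Wythoff's theorem, a_k = floor(k * phi) and b_k = floor(k * phi^2) = a_k + k, where phi = (1 + sqrt(5))/2 is the golden ratio.
phi = (1 + sqrt(5))/2 = 1.618034
phi^2 = phi + 1 = 2.618034
k = 79
k * phi^2 = 79 * 2.618034 = 206.824685
b_79 = floor(k * phi^2) = 206 (check: a_79 + k = 127 + 79 = 206)

206


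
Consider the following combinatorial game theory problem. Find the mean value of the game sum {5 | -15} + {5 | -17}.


G1 = {5 | -15}, G2 = {5 | -17}
Each is a switch {a | b} with numbers a > b; its mean value is (a + b)/2, and mean value is additive over game sums: m(G1 + G2) = m(G1) + m(G2).
Mean of G1 = (5 + (-15))/2 = -10/2 = -5
Mean of G2 = (5 + (-17))/2 = -12/2 = -6
Mean of G1 + G2 = -5 + -6 = -11

-11


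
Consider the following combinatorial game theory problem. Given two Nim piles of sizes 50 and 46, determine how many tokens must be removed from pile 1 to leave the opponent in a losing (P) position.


Piles: 50 and 46
Current XOR: 50 XOR 46 = 28 (non-zero, so this is an N-position).
To make the XOR zero, we need to find a move that balances the piles.
For pile 1 (size 50): target = 50 XOR 28 = 46
We reduce pile 1 from 50 to 46.
Tokens removed: 50 - 46 = 4
Verification: 46 XOR 46 = 0

4


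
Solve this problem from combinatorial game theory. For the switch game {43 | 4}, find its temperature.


The game is {43 | 4}, a switch {a | b} with numbers a > b.
Cooling {a | b} by t gives {a - t | b + t}, which stops being hot when a - t = b + t, i.e. at t = (a - b)/2. So the temperature of a switch is (a - b)/2.
Temperature = (Left option - Right option) / 2
= (43 - (4)) / 2
= 39 / 2
= 39/2

39/2


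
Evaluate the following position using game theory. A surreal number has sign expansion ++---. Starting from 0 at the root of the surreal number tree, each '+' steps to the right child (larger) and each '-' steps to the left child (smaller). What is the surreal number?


Sign expansion: ++---
Rule: track bounds (lo, hi), initially (-inf, +inf). On '+', the current value becomes lo and we move to the simplest number in (value, hi): value + 1 if hi = +inf, otherwise the midpoint (value + hi)/2. On '-', the current value becomes hi and we move to value - 1 if lo = -inf, otherwise the midpoint (lo + value)/2.
Start at 0.
Step 1: sign = +, move right. Bounds: (0, +inf). Value = 1
Step 2: sign = +, move right. Bounds: (1, +inf). Value = 2
Step 3: sign = -, move left. Bounds: (1, 2). Value = 3/2
Step 4: sign = -, move left. Bounds: (1, 3/2). Value = 5/4
Step 5: sign = -, move left. Bounds: (1, 5/4). Value = 9/8
The surreal number with sign expansion ++--- is 9/8.

9/8


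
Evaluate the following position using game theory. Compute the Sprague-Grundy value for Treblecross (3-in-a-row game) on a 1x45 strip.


Treblecross: place X on empty cells; 3-in-a-row wins.
Playing within two cells of an existing X lets the opponent win at once, so sensible play treats the cells i-2..i+2 around each X as dead. The player left with no safe cell loses, so this is a normal-play take-away game on strips of safe cells.
Placing X at cell i (0-indexed) of a strip of k safe cells leaves independent strips of sizes max(0, i-2) and max(0, k-i-3). Hence G(k) = mex{ G(max(0,i-2)) XOR G(max(0,k-i-3)) : 0 <= i < k }, with G(0) = 0.
G(1): splits (0,0):0^0=0 -> mex({0}) = 1
G(2): splits (0,0):0^0=0 -> mex({0}) = 1
G(3): splits (0,0):0^0=0 -> mex({0}) = 1
G(4): splits (0,1):0^1=1 (0,0):0^0=0 -> mex({0, 1}) = 2
G(5): splits (0,2):0^1=1 (0,1):0^1=1 (0,0):0^0=0 -> mex({0, 1}) = 2
G(6) = mex({1}) = 0
G(7) = mex({0, 1, 2}) = 3
G(8) = mex({0, 1, 2}) = 3
G(9) = mex({0, 2}) = 1
G(10) = mex({0, 2, 3}) = 1
G(11) = mex({0, 3}) = 1
G(12) = mex({1, 3}) = 0
G(13) = mex({0, 1, 2, 3}) = 4
G(14) = mex({0, 1, 2}) = 3
G(15) = mex({0, 1, 2}) = 3
G(16) = mex({0, 1, 2, 4}) = 3
G(17) = mex({0, 1, 3, 4}) = 2
G(18) = mex({0, 1, 3, 4}) = 2
G(19) = mex({0, 1, 3, 5}) = 2
G(20) = mex({0, 1, 2, 3, 5}) = 4
G(21) = mex({0, 1, 2, 3, 5}) = 4
G(22) = mex({1, 2, 6}) = 0
G(23) = mex({0, 1, 2, 3, 4, 6}) = 5
G(24) = mex({0, 1, 2, 3, 4}) = 5
G(25) = mex({0, 1, 3, 4, 7}) = 2
G(26) = mex({0, 1, 3, 4, 5, 7}) = 2
G(27) = mex({0, 1, 3, 5}) = 2
G(28) = mex({0, 1, 2, 5}) = 3
G(29) = mex({0, 1, 2, 4, 5, 6}) = 3
G(30) = mex({1, 2, 4, 6}) = 0
G(31) = mex({0, 1, 2, 3, 4, 6}) = 5
G(32) = mex({1, 2, 3, 4, 7}) = 0
G(33) = mex({0, 3, 7}) = 1
G(34) = mex({0, 2, 3, 5, 7}) = 1
G(35) = mex({0, 2, 3, 5, 6}) = 1
G(36) = mex({0, 1, 2, 5, 6}) = 3
G(37) = mex({0, 1, 2, 4, 5, 6}) = 3
G(38) = mex({0, 1, 2, 4}) = 3
G(39) = mex({0, 1, 2, 3, 4, 7}) = 5
G(40) = mex({0, 1, 2, 3, 4, 5, 7}) = 6
G(41) = mex({0, 1, 2, 3, 5, 7}) = 4
G(42) = mex({0, 1, 2, 3, 5, 6, 7}) = 4
G(43) = mex({0, 2, 3, 5, 6}) = 1
G(44) = mex({1, 2, 3, 4, 5, 6}) = 0
G(45) = mex({0, 1, 2, 3, 4, 6, 7}) = 5
Therefore G(45) = 5.

5


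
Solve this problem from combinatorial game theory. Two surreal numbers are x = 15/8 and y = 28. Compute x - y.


x = 15/8, y = 28
Converting to common denominator: 8
x = 15/8, y = 224/8
x - y = 15/8 - 28 = -209/8

-209/8


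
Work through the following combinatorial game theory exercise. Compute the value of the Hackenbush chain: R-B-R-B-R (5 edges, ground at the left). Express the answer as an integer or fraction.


Edges (from ground): R-B-R-B-R
By Berlekamp's sign-expansion rule, a Blue-Red Hackenbush stalk has the value of the surreal number whose sign sequence is the edge sequence with B -> + and R -> -.
Sign sequence: -+-+-
Trace the sign expansion in the surreal number tree, starting from 0:
Edge 1: R (sign -) -> bounds (-inf, 0), value = -1
Edge 2: B (sign +) -> bounds (-1, 0), value = -1/2
Edge 3: R (sign -) -> bounds (-1, -1/2), value = -3/4
Edge 4: B (sign +) -> bounds (-3/4, -1/2), value = -5/8
Edge 5: R (sign -) -> bounds (-3/4, -5/8), value = -11/16
Game value = -11/16

-11/16


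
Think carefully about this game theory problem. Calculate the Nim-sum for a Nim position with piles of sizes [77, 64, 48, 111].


We need the XOR (exclusive or) of all pile sizes.
After XOR-ing pile 1 (size 77): 0 XOR 77 = 77
After XOR-ing pile 2 (size 64): 77 XOR 64 = 13
After XOR-ing pile 3 (size 48): 13 XOR 48 = 61
After XOR-ing pile 4 (size 111): 61 XOR 111 = 82
The Nim-value of this position is 82.

82


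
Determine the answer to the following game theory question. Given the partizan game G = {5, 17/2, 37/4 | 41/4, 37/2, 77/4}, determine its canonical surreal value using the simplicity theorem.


Left options: {5, 17/2, 37/4}, max = 37/4
Right options: {41/4, 37/2, 77/4}, min = 41/4
All options are numbers and max(Left) < min(Right), so by the simplicity theorem the value is the simplest (earliest-born) number strictly between 37/4 and 41/4.
The only integer strictly between 37/4 and 41/4 is 10.
No non-integer in the interval can be simpler: if x is a non-integer in the interval, then floor(x) or ceil(x) also lies in the interval (the interval contains an integer), and both are proper prefixes of x's sign expansion, i.e. born earlier. So the game value is 10.
Game value = 10

10


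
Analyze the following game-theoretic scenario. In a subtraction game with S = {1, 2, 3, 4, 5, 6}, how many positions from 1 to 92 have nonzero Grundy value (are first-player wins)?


Subtraction set S = {1, 2, 3, 4, 5, 6}, so G(n) = n mod 7.
G(n) = 0 when n is a multiple of 7.
Multiples of 7 in [1, 92]: 13
N-positions (nonzero Grundy) = 92 - 13 = 79

79


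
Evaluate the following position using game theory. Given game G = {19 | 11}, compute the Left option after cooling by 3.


Original game: {19 | 11} (a switch {a | b} with a > b).
Cooling by t (for t below the temperature (a - b)/2 = 4) taxes each move by t: {a | b} cooled by t is {a - t | b + t}.
Cooling amount: t = 3
Cooled Left option: 19 - 3 = 16
Cooled Right option: 11 + 3 = 14
Cooled game: {16 | 14}
Left option = 16

16


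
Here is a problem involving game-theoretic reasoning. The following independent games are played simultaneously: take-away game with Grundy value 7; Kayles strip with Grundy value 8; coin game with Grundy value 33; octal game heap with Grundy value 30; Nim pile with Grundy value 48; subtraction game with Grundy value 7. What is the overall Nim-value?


By the Sprague-Grundy theorem, the Grundy value of a sum of games is the XOR of individual Grundy values.
take-away game: Grundy value = 7. Running XOR: 0 XOR 7 = 7
Kayles strip: Grundy value = 8. Running XOR: 7 XOR 8 = 15
coin game: Grundy value = 33. Running XOR: 15 XOR 33 = 46
octal game heap: Grundy value = 30. Running XOR: 46 XOR 30 = 48
Nim pile: Grundy value = 48. Running XOR: 48 XOR 48 = 0
subtraction game: Grundy value = 7. Running XOR: 0 XOR 7 = 7
The combined Grundy value is 7.

7


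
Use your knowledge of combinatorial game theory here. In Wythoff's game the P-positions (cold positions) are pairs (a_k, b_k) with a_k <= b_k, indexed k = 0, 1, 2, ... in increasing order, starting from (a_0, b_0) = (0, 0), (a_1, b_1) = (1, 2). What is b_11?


By Wythoff's theorem, a_k = floor(k * phi) and b_k = floor(k * phi^2) = a_k + k, where phi = (1 + sqrt(5))/2 is the golden ratio.
phi = (1 + sqrt(5))/2 = 1.618034
phi^2 = phi + 1 = 2.618034
k = 11
k * phi^2 = 11 * 2.618034 = 28.798374
b_11 = floor(k * phi^2) = 28 (check: a_11 + k = 17 + 11 = 28)

28


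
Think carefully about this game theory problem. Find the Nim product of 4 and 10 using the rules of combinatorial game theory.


Nim multiplication is bilinear over XOR: (u XOR v) * w = (u*w) XOR (v*w).
So we split each operand into its bit components and XOR the pairwise Nim products.
4 = 4 (as XOR of powers of 2).
10 = 2 + 8 (as XOR of powers of 2).
Using the standard Nim-product table on single bits:
  2*2 = 3,   2*4 = 8,   2*8 = 12,
  4*4 = 6,   4*8 = 11,  8*8 = 13,
and  1*x = x (identity), k*l = l*k (commutative).
Pairwise Nim products:
  4 * 2 = 8
  4 * 8 = 11
XOR them: 8 XOR 11 = 3.
Result: 4 * 10 = 3 (in Nim).

3


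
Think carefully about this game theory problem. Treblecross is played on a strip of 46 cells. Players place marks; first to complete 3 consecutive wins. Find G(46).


Treblecross: place X on empty cells; 3-in-a-row wins.
Playing within two cells of an existing X lets the opponent win at once, so sensible play treats the cells i-2..i+2 around each X as dead. The player left with no safe cell loses, so this is a normal-play take-away game on strips of safe cells.
Placing X at cell i (0-indexed) of a strip of k safe cells leaves independent strips of sizes max(0, i-2) and max(0, k-i-3). Hence G(k) = mex{ G(max(0,i-2)) XOR G(max(0,k-i-3)) : 0 <= i < k }, with G(0) = 0.
G(1): splits (0,0):0^0=0 -> mex({0}) = 1
G(2): splits (0,0):0^0=0 -> mex({0}) = 1
G(3): splits (0,0):0^0=0 -> mex({0}) = 1
G(4): splits (0,1):0^1=1 (0,0):0^0=0 -> mex({0, 1}) = 2
G(5): splits (0,2):0^1=1 (0,1):0^1=1 (0,0):0^0=0 -> mex({0, 1}) = 2
G(6) = mex({1}) = 0
G(7) = mex({0, 1, 2}) = 3
G(8) = mex({0, 1, 2}) = 3
G(9) = mex({0, 2}) = 1
G(10) = mex({0, 2, 3}) = 1
G(11) = mex({0, 3}) = 1
G(12) = mex({1, 3}) = 0
G(13) = mex({0, 1, 2, 3}) = 4
G(14) = mex({0, 1, 2}) = 3
G(15) = mex({0, 1, 2}) = 3
G(16) = mex({0, 1, 2, 4}) = 3
G(17) = mex({0, 1, 3, 4}) = 2
G(18) = mex({0, 1, 3, 4}) = 2
G(19) = mex({0, 1, 3, 5}) = 2
G(20) = mex({0, 1, 2, 3, 5}) = 4
G(21) = mex({0, 1, 2, 3, 5}) = 4
G(22) = mex({1, 2, 6}) = 0
G(23) = mex({0, 1, 2, 3, 4, 6}) = 5
G(24) = mex({0, 1, 2, 3, 4}) = 5
G(25) = mex({0, 1, 3, 4, 7}) = 2
G(26) = mex({0, 1, 3, 4, 5, 7}) = 2
G(27) = mex({0, 1, 3, 5}) = 2
G(28) = mex({0, 1, 2, 5}) = 3
G(29) = mex({0, 1, 2, 4, 5, 6}) = 3
G(30) = mex({1, 2, 4, 6}) = 0
G(31) = mex({0, 1, 2, 3, 4, 6}) = 5
G(32) = mex({1, 2, 3, 4, 7}) = 0
G(33) = mex({0, 3, 7}) = 1
G(34) = mex({0, 2, 3, 5, 7}) = 1
G(35) = mex({0, 2, 3, 5, 6}) = 1
G(36) = mex({0, 1, 2, 5, 6}) = 3
G(37) = mex({0, 1, 2, 4, 5, 6}) = 3
G(38) = mex({0, 1, 2, 4}) = 3
G(39) = mex({0, 1, 2, 3, 4, 7}) = 5
G(40) = mex({0, 1, 2, 3, 4, 5, 7}) = 6
G(41) = mex({0, 1, 2, 3, 5, 7}) = 4
G(42) = mex({0, 1, 2, 3, 5, 6, 7}) = 4
G(43) = mex({0, 2, 3, 5, 6}) = 1
G(44) = mex({1, 2, 3, 4, 5, 6}) = 0
G(45) = mex({0, 1, 2, 3, 4, 6, 7}) = 5
G(46) = mex({0, 1, 2, 3, 4, 7}) = 5
Therefore G(46) = 5.

5


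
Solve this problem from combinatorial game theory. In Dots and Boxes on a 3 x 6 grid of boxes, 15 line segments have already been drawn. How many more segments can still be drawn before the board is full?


Grid: 3 x 6 boxes, i.e. 4 rows and 7 columns of dots.
Horizontal edges: (rows + 1) * cols = 4 * 6 = 24
Vertical edges: rows * (cols + 1) = 3 * 7 = 21
Total edges: 24 + 21 = 45
Edges drawn: 15
Remaining: 45 - 15 = 30

30


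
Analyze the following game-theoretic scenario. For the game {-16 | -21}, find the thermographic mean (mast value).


Game = {-16 | -21}, a switch {a | b} with numbers a > b.
Its thermograph has left wall a - t and right wall b + t, which meet at t = (a - b)/2, where both equal (a + b)/2. So the mast (mean value) is at (a + b)/2.
Mean = (-16 + (-21))/2 = -37/2 = -37/2

-37/2


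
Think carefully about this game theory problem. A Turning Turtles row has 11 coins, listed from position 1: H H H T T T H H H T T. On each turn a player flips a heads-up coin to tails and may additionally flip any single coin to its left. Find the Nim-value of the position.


Coins: H H H T T T H H H T T
Key fact: a single head at position k behaves exactly like a Nim heap of size k (turning it to T and optionally flipping a coin at j < k corresponds to moving the heap from k to j, or to 0), and heads combine as a disjunctive sum (two heads at the same place would cancel, matching j XOR j = 0). So the Nim-value is the XOR of the 1-indexed positions of the heads.
Face-up positions (1-indexed): [1, 2, 3, 7, 8, 9]
XOR 0 with 1: 0 XOR 1 = 1
XOR 1 with 2: 1 XOR 2 = 3
XOR 3 with 3: 3 XOR 3 = 0
XOR 0 with 7: 0 XOR 7 = 7
XOR 7 with 8: 7 XOR 8 = 15
XOR 15 with 9: 15 XOR 9 = 6
Nim-value = 6

6


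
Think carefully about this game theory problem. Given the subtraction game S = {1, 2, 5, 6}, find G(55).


The subtraction set is S = {1, 2, 5, 6}.
G(k) = mex{ G(k - s) : s in S, s <= k }. We compute iteratively: G(0) = 0.
G(1) = mex({0}) = 1
G(2) = mex({0, 1}) = 2
G(3) = mex({1, 2}) = 0
G(4) = mex({0, 2}) = 1
G(5) = mex({0, 1}) = 2
G(6) = mex({0, 1, 2}) = 3
G(7) = mex({1, 2, 3}) = 0
G(8) = mex({0, 2, 3}) = 1
G(9) = mex({0, 1}) = 2
G(10) = mex({1, 2}) = 0
G(11) = mex({0, 2, 3}) = 1
G(12) = mex({0, 1, 3}) = 2
Observe that G(7)..G(12) = 0, 1, 2, 0, 1, 2 repeats G(0)..G(5) = 0, 1, 2, 0, 1, 2.
For k >= max(S) = 6, G(k) is determined by the previous 6 values G(k-6)..G(k-1); a window of 6 consecutive values has recurred shifted by 7, so by induction G(k + 7) = G(k) for all k >= 0: the sequence is periodic from the start with period 7.
One period: G(0..6) = 0, 1, 2, 0, 1, 2, 3.
55 mod 7 = 6, so G(55) = G(6) = 3.

3


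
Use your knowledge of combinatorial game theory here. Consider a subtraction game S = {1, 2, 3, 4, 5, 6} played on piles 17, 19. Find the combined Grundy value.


Subtraction set: {1, 2, 3, 4, 5, 6}
For this subtraction set, G(n) = n mod 7 (period = max + 1 = 7).
Pile 1 (size 17): G(17) = 17 mod 7 = 3
Pile 2 (size 19): G(19) = 19 mod 7 = 5
Total Grundy value = XOR of all: 3 XOR 5 = 6

6


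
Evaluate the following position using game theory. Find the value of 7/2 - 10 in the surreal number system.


x = 7/2, y = 10
Converting to common denominator: 2
x = 7/2, y = 20/2
x - y = 7/2 - 10 = -13/2

-13/2


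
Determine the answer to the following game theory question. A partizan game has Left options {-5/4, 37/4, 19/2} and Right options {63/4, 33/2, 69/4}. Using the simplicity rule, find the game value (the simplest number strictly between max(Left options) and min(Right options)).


Left options: {-5/4, 37/4, 19/2}, max = 19/2
Right options: {63/4, 33/2, 69/4}, min = 63/4
All options are numbers and max(Left) < min(Right), so by the simplicity theorem the value is the simplest (earliest-born) number strictly between 19/2 and 63/4.
Integers 10 through 15 all lie strictly between 19/2 and 63/4.
Among integers, the simplest (lowest birthday = smallest |n|; 0 is born on day 0, +-n on day n) is 10.
No non-integer in the interval can be simpler: if x is a non-integer in the interval, then floor(x) or ceil(x) also lies in the interval (the interval contains an integer), and both are proper prefixes of x's sign expansion, i.e. born earlier. So the game value is 10.
Game value = 10

10


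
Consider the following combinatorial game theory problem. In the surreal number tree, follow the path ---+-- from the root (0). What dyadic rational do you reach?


Sign expansion: ---+--
Rule: track bounds (lo, hi), initially (-inf, +inf). On '+', the current value becomes lo and we move to the simplest number in (value, hi): value + 1 if hi = +inf, otherwise the midpoint (value + hi)/2. On '-', the current value becomes hi and we move to value - 1 if lo = -inf, otherwise the midpoint (lo + value)/2.
Start at 0.
Step 1: sign = -, move left. Bounds: (-inf, 0). Value = -1
Step 2: sign = -, move left. Bounds: (-inf, -1). Value = -2
Step 3: sign = -, move left. Bounds: (-inf, -2). Value = -3
Step 4: sign = +, move right. Bounds: (-3, -2). Value = -5/2
Step 5: sign = -, move left. Bounds: (-3, -5/2). Value = -11/4
Step 6: sign = -, move left. Bounds: (-3, -11/4). Value = -23/8
The surreal number with sign expansion ---+-- is -23/8.

-23/8


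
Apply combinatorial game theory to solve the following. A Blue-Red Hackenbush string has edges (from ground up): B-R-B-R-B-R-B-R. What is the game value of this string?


Edges (from ground): B-R-B-R-B-R-B-R
By Berlekamp's sign-expansion rule, a Blue-Red Hackenbush stalk has the value of the surreal number whose sign sequence is the edge sequence with B -> + and R -> -.
Sign sequence: +-+-+-+-
Trace the sign expansion in the surreal number tree, starting from 0:
Edge 1: B (sign +) -> bounds (0, +inf), value = 1
Edge 2: R (sign -) -> bounds (0, 1), value = 1/2
Edge 3: B (sign +) -> bounds (1/2, 1), value = 3/4
Edge 4: R (sign -) -> bounds (1/2, 3/4), value = 5/8
Edge 5: B (sign +) -> bounds (5/8, 3/4), value = 11/16
Edge 6: R (sign -) -> bounds (5/8, 11/16), value = 21/32
Edge 7: B (sign +) -> bounds (21/32, 11/16), value = 43/64
Edge 8: R (sign -) -> bounds (21/32, 43/64), value = 85/128
Game value = 85/128

85/128


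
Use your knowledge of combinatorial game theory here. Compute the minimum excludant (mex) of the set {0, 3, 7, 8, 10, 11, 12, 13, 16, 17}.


Set = {0, 3, 7, 8, 10, 11, 12, 13, 16, 17}
0 is in the set.
1 is NOT in the set. This is the mex.
mex = 1

1


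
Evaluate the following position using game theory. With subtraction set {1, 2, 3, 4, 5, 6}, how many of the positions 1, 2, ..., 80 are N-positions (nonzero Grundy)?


Subtraction set S = {1, 2, 3, 4, 5, 6}, so G(n) = n mod 7.
G(n) = 0 when n is a multiple of 7.
Multiples of 7 in [1, 80]: 11
N-positions (nonzero Grundy) = 80 - 11 = 69

69


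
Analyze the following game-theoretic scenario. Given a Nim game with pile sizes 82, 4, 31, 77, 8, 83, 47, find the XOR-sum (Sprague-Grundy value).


We need the XOR (exclusive or) of all pile sizes.
After XOR-ing pile 1 (size 82): 0 XOR 82 = 82
After XOR-ing pile 2 (size 4): 82 XOR 4 = 86
After XOR-ing pile 3 (size 31): 86 XOR 31 = 73
After XOR-ing pile 4 (size 77): 73 XOR 77 = 4
After XOR-ing pile 5 (size 8): 4 XOR 8 = 12
After XOR-ing pile 6 (size 83): 12 XOR 83 = 95
After XOR-ing pile 7 (size 47): 95 XOR 47 = 112
The Nim-value of this position is 112.

112


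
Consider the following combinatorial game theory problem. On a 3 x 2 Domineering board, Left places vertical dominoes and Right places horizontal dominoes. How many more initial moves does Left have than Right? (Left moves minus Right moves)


Board is 3 x 2 (rows x cols).
Left (vertical) placements: (rows-1) * cols = 2 * 2 = 4
Right (horizontal) placements: rows * (cols-1) = 3 * 1 = 3
Advantage = Left - Right = 4 - 3 = 1

1


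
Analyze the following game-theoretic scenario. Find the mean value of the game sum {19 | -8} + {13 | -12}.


G1 = {19 | -8}, G2 = {13 | -12}
Each is a switch {a | b} with numbers a > b; its mean value is (a + b)/2, and mean value is additive over game sums: m(G1 + G2) = m(G1) + m(G2).
Mean of G1 = (19 + (-8))/2 = 11/2 = 11/2
Mean of G2 = (13 + (-12))/2 = 1/2 = 1/2
Mean of G1 + G2 = 11/2 + 1/2 = 6

6


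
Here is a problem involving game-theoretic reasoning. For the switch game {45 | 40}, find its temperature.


The game is {45 | 40}, a switch {a | b} with numbers a > b.
Cooling {a | b} by t gives {a - t | b + t}, which stops being hot when a - t = b + t, i.e. at t = (a - b)/2. So the temperature of a switch is (a - b)/2.
Temperature = (Left option - Right option) / 2
= (45 - (40)) / 2
= 5 / 2
= 5/2

5/2


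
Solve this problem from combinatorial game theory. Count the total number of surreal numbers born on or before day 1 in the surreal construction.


Day 0: {|} = 0 is born. Count = 1.
Day n: the number of surreal numbers born by day n is 2^(n+1) - 1.
By day 0: 2^1 - 1 = 1
By day 1: 2^2 - 1 = 3
By day 1: 3 surreal numbers.

3


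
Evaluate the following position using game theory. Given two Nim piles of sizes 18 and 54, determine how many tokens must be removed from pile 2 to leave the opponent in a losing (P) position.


Piles: 18 and 54
Current XOR: 18 XOR 54 = 36 (non-zero, so this is an N-position).
To make the XOR zero, we need to find a move that balances the piles.
For pile 2 (size 54): target = 54 XOR 36 = 18
We reduce pile 2 from 54 to 18.
Tokens removed: 54 - 18 = 36
Verification: 18 XOR 18 = 0

36


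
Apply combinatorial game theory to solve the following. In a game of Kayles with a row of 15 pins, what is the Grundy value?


Kayles: a move removes 1 or 2 adjacent pins from a contiguous row.
Removing pins from a row of k leaves two independent rows (a, b) with a + b = k - 1 (one pin) or a + b = k - 2 (two pins); an end removal gives a = 0.
By Sprague-Grundy, G(k) = mex{ G(a) XOR G(b) } over all these splits. G(0) = 0.
G(1): splits (0,0):0^0=0 -> mex({0}) = 1
G(2): splits (0,1):0^1=1 (0,0):0^0=0 -> mex({0, 1}) = 2
G(3): splits (0,2):0^2=2 (1,1):1^1=0 (0,1):0^1=1 -> mex({0, 1, 2}) = 3
G(4): splits (0,3):0^3=3 (1,2):1^2=3 (0,2):0^2=2 (1,1):1^1=0 -> mex({0, 2, 3}) = 1
G(5): splits (0,4):0^1=1 (1,3):1^3=2 (2,2):2^2=0 (0,3):0^3=3 (1,2):1^2=3 -> mex({0, 1, 2, 3}) = 4
G(6) = mex({0, 1, 2, 4}) = 3
G(7) = mex({0, 1, 3, 4, 5}) = 2
G(8) = mex({0, 2, 3, 5, 6}) = 1
G(9) = mex({0, 1, 2, 3, 6, 7}) = 4
G(10) = mex({0, 1, 3, 4, 5, 7}) = 2
G(11) = mex({0, 1, 2, 3, 4, 5}) = 6
G(12) = mex({0, 1, 2, 3, 5, 6, 7}) = 4
G(13) = mex({0, 2, 3, 4, 6, 7}) = 1
G(14) = mex({0, 1, 4, 5, 6, 7}) = 2
G(15) = mex({0, 1, 2, 3, 4, 5, 6}) = 7
Therefore G(15) = 7.

7


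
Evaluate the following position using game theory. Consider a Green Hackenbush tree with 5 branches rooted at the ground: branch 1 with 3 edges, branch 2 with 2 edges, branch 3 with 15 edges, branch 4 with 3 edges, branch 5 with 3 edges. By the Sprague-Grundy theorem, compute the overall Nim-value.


The tree has 5 branches from the ground vertex.
In Green Hackenbush, the Nim-value of a simple path of length k is k.
Branch 1: length 3, Nim-value = 3
Branch 2: length 2, Nim-value = 2
Branch 3: length 15, Nim-value = 15
Branch 4: length 3, Nim-value = 3
Branch 5: length 3, Nim-value = 3
Total Nim-value = XOR of all branch values:
0 XOR 3 = 3
3 XOR 2 = 1
1 XOR 15 = 14
14 XOR 3 = 13
13 XOR 3 = 14
Nim-value of the tree = 14

14


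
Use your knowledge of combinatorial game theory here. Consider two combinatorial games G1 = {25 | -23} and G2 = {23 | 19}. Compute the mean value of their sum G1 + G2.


G1 = {25 | -23}, G2 = {23 | 19}
Each is a switch {a | b} with numbers a > b; its mean value is (a + b)/2, and mean value is additive over game sums: m(G1 + G2) = m(G1) + m(G2).
Mean of G1 = (25 + (-23))/2 = 2/2 = 1
Mean of G2 = (23 + (19))/2 = 42/2 = 21
Mean of G1 + G2 = 1 + 21 = 22

22


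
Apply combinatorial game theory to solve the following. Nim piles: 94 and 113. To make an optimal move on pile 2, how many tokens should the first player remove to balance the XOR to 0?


Piles: 94 and 113
Current XOR: 94 XOR 113 = 47 (non-zero, so this is an N-position).
To make the XOR zero, we need to find a move that balances the piles.
For pile 2 (size 113): target = 113 XOR 47 = 94
We reduce pile 2 from 113 to 94.
Tokens removed: 113 - 94 = 19
Verification: 94 XOR 94 = 0

19


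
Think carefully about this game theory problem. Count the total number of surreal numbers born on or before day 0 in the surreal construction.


Day 0: {|} = 0 is born. Count = 1.
Day n: the number of surreal numbers born by day n is 2^(n+1) - 1.
By day 0: 2^1 - 1 = 1
By day 0: 1 surreal numbers.

1


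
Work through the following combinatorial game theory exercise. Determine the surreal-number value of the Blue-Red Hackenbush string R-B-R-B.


Edges (from ground): R-B-R-B
By Berlekamp's sign-expansion rule, a Blue-Red Hackenbush stalk has the value of the surreal number whose sign sequence is the edge sequence with B -> + and R -> -.
Sign sequence: -+-+
Trace the sign expansion in the surreal number tree, starting from 0:
Edge 1: R (sign -) -> bounds (-inf, 0), value = -1
Edge 2: B (sign +) -> bounds (-1, 0), value = -1/2
Edge 3: R (sign -) -> bounds (-1, -1/2), value = -3/4
Edge 4: B (sign +) -> bounds (-3/4, -1/2), value = -5/8
Game value = -5/8

-5/8


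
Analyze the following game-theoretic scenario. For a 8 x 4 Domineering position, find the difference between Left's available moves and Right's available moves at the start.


Board is 8 x 4 (rows x cols).
Left (vertical) placements: (rows-1) * cols = 7 * 4 = 28
Right (horizontal) placements: rows * (cols-1) = 8 * 3 = 24
Advantage = Left - Right = 28 - 24 = 4

4


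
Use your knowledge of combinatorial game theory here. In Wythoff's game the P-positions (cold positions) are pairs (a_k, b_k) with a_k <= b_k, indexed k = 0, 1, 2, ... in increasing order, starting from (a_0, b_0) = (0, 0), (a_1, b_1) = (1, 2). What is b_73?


By Wythoff's theorem, a_k = floor(k * phi) and b_k = floor(k * phi^2) = a_k + k, where phi = (1 + sqrt(5))/2 is the golden ratio.
phi = (1 + sqrt(5))/2 = 1.618034
phi^2 = phi + 1 = 2.618034
k = 73
k * phi^2 = 73 * 2.618034 = 191.116481
b_73 = floor(k * phi^2) = 191 (check: a_73 + k = 118 + 73 = 191)

191


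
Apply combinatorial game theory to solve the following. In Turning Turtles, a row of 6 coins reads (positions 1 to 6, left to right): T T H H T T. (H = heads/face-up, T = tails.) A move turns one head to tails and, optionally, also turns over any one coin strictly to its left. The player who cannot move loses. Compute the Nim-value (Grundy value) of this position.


Coins: T T H H T T
Key fact: a single head at position k behaves exactly like a Nim heap of size k (turning it to T and optionally flipping a coin at j < k corresponds to moving the heap from k to j, or to 0), and heads combine as a disjunctive sum (two heads at the same place would cancel, matching j XOR j = 0). So the Nim-value is the XOR of the 1-indexed positions of the heads.
Face-up positions (1-indexed): [3, 4]
XOR 0 with 3: 0 XOR 3 = 3
XOR 3 with 4: 3 XOR 4 = 7
Nim-value = 7

7


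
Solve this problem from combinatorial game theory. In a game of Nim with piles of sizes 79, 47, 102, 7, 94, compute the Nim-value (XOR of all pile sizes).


We need the XOR (exclusive or) of all pile sizes.
After XOR-ing pile 1 (size 79): 0 XOR 79 = 79
After XOR-ing pile 2 (size 47): 79 XOR 47 = 96
After XOR-ing pile 3 (size 102): 96 XOR 102 = 6
After XOR-ing pile 4 (size 7): 6 XOR 7 = 1
After XOR-ing pile 5 (size 94): 1 XOR 94 = 95
The Nim-value of this position is 95.

95


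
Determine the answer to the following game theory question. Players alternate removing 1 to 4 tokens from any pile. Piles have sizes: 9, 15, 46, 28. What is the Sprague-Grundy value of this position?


Subtraction set: {1, 2, 3, 4}
For this subtraction set, G(n) = n mod 5 (period = max + 1 = 5).
Pile 1 (size 9): G(9) = 9 mod 5 = 4
Pile 2 (size 15): G(15) = 15 mod 5 = 0
Pile 3 (size 46): G(46) = 46 mod 5 = 1
Pile 4 (size 28): G(28) = 28 mod 5 = 3
Total Grundy value = XOR of all: 4 XOR 0 XOR 1 XOR 3 = 6

6


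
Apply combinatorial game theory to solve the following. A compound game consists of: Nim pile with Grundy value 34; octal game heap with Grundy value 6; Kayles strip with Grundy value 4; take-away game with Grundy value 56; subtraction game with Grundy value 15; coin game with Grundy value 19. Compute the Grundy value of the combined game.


By the Sprague-Grundy theorem, the Grundy value of a sum of games is the XOR of individual Grundy values.
Nim pile: Grundy value = 34. Running XOR: 0 XOR 34 = 34
octal game heap: Grundy value = 6. Running XOR: 34 XOR 6 = 36
Kayles strip: Grundy value = 4. Running XOR: 36 XOR 4 = 32
take-away game: Grundy value = 56. Running XOR: 32 XOR 56 = 24
subtraction game: Grundy value = 15. Running XOR: 24 XOR 15 = 23
coin game: Grundy value = 19. Running XOR: 23 XOR 19 = 4
The combined Grundy value is 4.

4


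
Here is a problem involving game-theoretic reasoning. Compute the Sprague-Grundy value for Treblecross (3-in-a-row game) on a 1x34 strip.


Treblecross: place X on empty cells; 3-in-a-row wins.
Playing within two cells of an existing X lets the opponent win at once, so sensible play treats the cells i-2..i+2 around each X as dead. The player left with no safe cell loses, so this is a normal-play take-away game on strips of safe cells.
Placing X at cell i (0-indexed) of a strip of k safe cells leaves independent strips of sizes max(0, i-2) and max(0, k-i-3). Hence G(k) = mex{ G(max(0,i-2)) XOR G(max(0,k-i-3)) : 0 <= i < k }, with G(0) = 0.
G(1): splits (0,0):0^0=0 -> mex({0}) = 1
G(2): splits (0,0):0^0=0 -> mex({0}) = 1
G(3): splits (0,0):0^0=0 -> mex({0}) = 1
G(4): splits (0,1):0^1=1 (0,0):0^0=0 -> mex({0, 1}) = 2
G(5): splits (0,2):0^1=1 (0,1):0^1=1 (0,0):0^0=0 -> mex({0, 1}) = 2
G(6) = mex({1}) = 0
G(7) = mex({0, 1, 2}) = 3
G(8) = mex({0, 1, 2}) = 3
G(9) = mex({0, 2}) = 1
G(10) = mex({0, 2, 3}) = 1
G(11) = mex({0, 3}) = 1
G(12) = mex({1, 3}) = 0
G(13) = mex({0, 1, 2, 3}) = 4
G(14) = mex({0, 1, 2}) = 3
G(15) = mex({0, 1, 2}) = 3
G(16) = mex({0, 1, 2, 4}) = 3
G(17) = mex({0, 1, 3, 4}) = 2
G(18) = mex({0, 1, 3, 4}) = 2
G(19) = mex({0, 1, 3, 5}) = 2
G(20) = mex({0, 1, 2, 3, 5}) = 4
G(21) = mex({0, 1, 2, 3, 5}) = 4
G(22) = mex({1, 2, 6}) = 0
G(23) = mex({0, 1, 2, 3, 4, 6}) = 5
G(24) = mex({0, 1, 2, 3, 4}) = 5
G(25) = mex({0, 1, 3, 4, 7}) = 2
G(26) = mex({0, 1, 3, 4, 5, 7}) = 2
G(27) = mex({0, 1, 3, 5}) = 2
G(28) = mex({0, 1, 2, 5}) = 3
G(29) = mex({0, 1, 2, 4, 5, 6}) = 3
G(30) = mex({1, 2, 4, 6}) = 0
G(31) = mex({0, 1, 2, 3, 4, 6}) = 5
G(32) = mex({1, 2, 3, 4, 7}) = 0
G(33) = mex({0, 3, 7}) = 1
G(34) = mex({0, 2, 3, 5, 7}) = 1
Therefore G(34) = 1.

1


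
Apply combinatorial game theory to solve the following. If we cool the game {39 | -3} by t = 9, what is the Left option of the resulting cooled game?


Original game: {39 | -3} (a switch {a | b} with a > b).
Cooling by t (for t below the temperature (a - b)/2 = 21) taxes each move by t: {a | b} cooled by t is {a - t | b + t}.
Cooling amount: t = 9
Cooled Left option: 39 - 9 = 30
Cooled Right option: -3 + 9 = 6
Cooled game: {30 | 6}
Left option = 30

30


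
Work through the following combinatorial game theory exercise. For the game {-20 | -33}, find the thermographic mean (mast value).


Game = {-20 | -33}, a switch {a | b} with numbers a > b.
Its thermograph has left wall a - t and right wall b + t, which meet at t = (a - b)/2, where both equal (a + b)/2. So the mast (mean value) is at (a + b)/2.
Mean = (-20 + (-33))/2 = -53/2 = -53/2

-53/2


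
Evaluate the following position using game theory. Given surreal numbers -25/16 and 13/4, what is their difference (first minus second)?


x = -25/16, y = 13/4
Converting to common denominator: 16
x = -25/16, y = 52/16
x - y = -25/16 - 13/4 = -77/16

-77/16
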